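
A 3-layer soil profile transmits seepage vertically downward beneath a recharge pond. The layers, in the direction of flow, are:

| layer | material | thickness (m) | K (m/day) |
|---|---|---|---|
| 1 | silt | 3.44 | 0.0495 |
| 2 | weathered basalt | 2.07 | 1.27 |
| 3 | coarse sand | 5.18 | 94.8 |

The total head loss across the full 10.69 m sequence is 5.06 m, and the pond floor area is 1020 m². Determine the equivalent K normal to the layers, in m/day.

Flow is perpendicular to layering, so the layers act in series and the equivalent K is the thickness-weighted harmonic mean.
Total thickness L = 3.44 + 2.07 + 5.18 = 10.69 m.
Σ(b_i/K_i) = 3.44/0.0495 + 2.07/1.27 + 5.18/94.8 = 71.18 d.
K_eq = L / Σ(b_i/K_i) = 10.69 / 71.18 = 0.1502 m/day.

0.150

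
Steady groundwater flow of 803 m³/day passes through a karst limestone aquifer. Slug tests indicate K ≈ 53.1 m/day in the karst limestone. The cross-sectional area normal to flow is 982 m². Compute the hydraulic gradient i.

From Q = K·A·i, i = Q / (K·A) = 803 / (53.10 × 982.0) = 0.01540.

0.0154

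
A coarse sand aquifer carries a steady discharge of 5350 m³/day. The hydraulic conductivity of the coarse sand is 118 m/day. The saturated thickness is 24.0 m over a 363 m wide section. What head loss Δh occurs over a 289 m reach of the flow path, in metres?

1.50

Cross-sectional area A = 363 × 24.0 = 8712 m².
From Q = K·A·i, i = Q / (K·A) = 5350 / (118.0 × 8712) = 0.005204.
Head loss Δh = i · L = 0.005204 × 289 = 1.504 m.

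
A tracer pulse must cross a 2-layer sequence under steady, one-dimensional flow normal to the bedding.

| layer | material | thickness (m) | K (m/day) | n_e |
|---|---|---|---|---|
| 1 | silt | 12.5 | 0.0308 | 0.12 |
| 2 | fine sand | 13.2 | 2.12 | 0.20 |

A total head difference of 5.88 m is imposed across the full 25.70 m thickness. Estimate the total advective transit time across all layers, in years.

With flow normal to the layers, continuity requires the same specific discharge q through every layer.
Σ(b_i/K_i) = 12.5/0.0308 + 13.2/2.12 = 412.1 d.
q = Δh / Σ(b_i/K_i) = 5.88 / 412.1 = 0.01427 m/day.
In each layer the seepage velocity is v_i = q/n_i, so the layer transit time is t_i = b_i·n_i / q:
  layer 1 (silt): t_1 = 12.5 × 0.12 / 0.01427 = 105.1 d
  layer 2 (fine sand): t_2 = 13.2 × 0.20 / 0.01427 = 185.0 d
Total t = Σ t_i = 290.1 days = 0.7943 years.

0.794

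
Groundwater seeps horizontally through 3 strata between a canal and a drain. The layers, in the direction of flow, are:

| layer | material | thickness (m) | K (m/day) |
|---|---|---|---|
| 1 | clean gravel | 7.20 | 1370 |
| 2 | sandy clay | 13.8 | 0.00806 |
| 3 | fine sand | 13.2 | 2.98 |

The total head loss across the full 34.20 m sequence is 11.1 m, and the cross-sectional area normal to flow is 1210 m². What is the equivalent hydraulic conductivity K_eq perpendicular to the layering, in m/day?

Flow is perpendicular to layering, so the layers act in series and the equivalent K is the thickness-weighted harmonic mean.
Total thickness L = 7.20 + 13.8 + 13.2 = 34.20 m.
Σ(b_i/K_i) = 7.20/1370 + 13.8/0.00806 + 13.2/2.98 = 1717 d.
K_eq = L / Σ(b_i/K_i) = 34.20 / 1717 = 0.01992 m/day.

0.0199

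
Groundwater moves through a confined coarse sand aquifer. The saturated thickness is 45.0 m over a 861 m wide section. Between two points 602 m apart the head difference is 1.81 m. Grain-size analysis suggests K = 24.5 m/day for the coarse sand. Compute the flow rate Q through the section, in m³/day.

Cross-sectional area A = 861 × 45.0 = 38745 m².
Hydraulic gradient i = Δh / L = 1.81 / 602 = 0.003007.
Darcy's law: Q = K · A · i = 24.50 × 38745 × 0.003007 = 2854 m³/day.

2850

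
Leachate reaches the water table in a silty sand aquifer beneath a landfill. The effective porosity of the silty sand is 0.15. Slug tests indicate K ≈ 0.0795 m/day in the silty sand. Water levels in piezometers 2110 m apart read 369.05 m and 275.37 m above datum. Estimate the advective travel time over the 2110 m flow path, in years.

Hydraulic gradient i = (369.05 − 275.37) / 2110 = 93.68 / 2110 = 0.04440.
Darcy flux q = K · i = 0.07950 × 0.04440 = 0.003530 m/day.
Seepage velocity v = q / n_e = 0.003530 / 0.15 = 0.02353 m/day.
Travel time t = L / v = 2110 / 0.02353 = 89669 days = 245.5 years.

246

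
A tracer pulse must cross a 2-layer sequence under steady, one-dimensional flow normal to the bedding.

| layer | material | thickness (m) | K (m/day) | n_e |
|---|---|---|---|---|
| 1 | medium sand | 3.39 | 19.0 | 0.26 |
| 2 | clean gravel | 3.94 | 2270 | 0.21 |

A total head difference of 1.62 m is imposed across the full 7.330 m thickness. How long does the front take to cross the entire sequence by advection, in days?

0.190

With flow normal to the layers, continuity requires the same specific discharge q through every layer.
Σ(b_i/K_i) = 3.39/19.0 + 3.94/2270 = 0.1802 d.
q = Δh / Σ(b_i/K_i) = 1.62 / 0.1802 = 8.992 m/day.
In each layer the seepage velocity is v_i = q/n_i, so the layer transit time is t_i = b_i·n_i / q:
  layer 1 (medium sand): t_1 = 3.39 × 0.26 / 8.992 = 0.09802 d
  layer 2 (clean gravel): t_2 = 3.94 × 0.21 / 8.992 = 0.09201 d
Total t = Σ t_i = 0.1900 days.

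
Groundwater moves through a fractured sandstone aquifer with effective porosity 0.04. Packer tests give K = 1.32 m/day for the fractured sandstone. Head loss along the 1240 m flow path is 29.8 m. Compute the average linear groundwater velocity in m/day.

0.793

Hydraulic gradient i = Δh / L = 29.8 / 1240 = 0.02403.
Darcy flux q = K · i = 1.320 × 0.02403 = 0.03172 m/day.
Seepage velocity v = q / n_e = 0.03172 / 0.04 = 0.7931 m/day.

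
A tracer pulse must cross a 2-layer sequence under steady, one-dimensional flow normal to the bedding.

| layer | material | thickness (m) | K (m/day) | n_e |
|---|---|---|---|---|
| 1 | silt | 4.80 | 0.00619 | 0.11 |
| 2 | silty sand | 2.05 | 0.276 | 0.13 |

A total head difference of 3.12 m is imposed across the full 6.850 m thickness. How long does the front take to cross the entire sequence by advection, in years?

With flow normal to the layers, continuity requires the same specific discharge q through every layer.
Σ(b_i/K_i) = 4.80/0.00619 + 2.05/0.276 = 782.9 d.
q = Δh / Σ(b_i/K_i) = 3.12 / 782.9 = 0.003985 m/day.
In each layer the seepage velocity is v_i = q/n_i, so the layer transit time is t_i = b_i·n_i / q:
  layer 1 (silt): t_1 = 4.80 × 0.11 / 0.003985 = 132.5 d
  layer 2 (silty sand): t_2 = 2.05 × 0.13 / 0.003985 = 66.87 d
Total t = Σ t_i = 199.4 days = 0.5458 years.

0.546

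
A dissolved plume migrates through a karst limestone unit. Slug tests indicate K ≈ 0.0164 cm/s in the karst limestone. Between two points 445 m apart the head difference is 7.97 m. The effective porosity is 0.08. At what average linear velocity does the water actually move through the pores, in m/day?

Convert K: 0.0164 cm/s × 864 = 14.17 m/day.
Hydraulic gradient i = Δh / L = 7.97 / 445 = 0.01791.
Darcy flux q = K · i = 14.17 × 0.01791 = 0.2538 m/day.
Seepage velocity v = q / n_e = 0.2538 / 0.08 = 3.172 m/day.

3.17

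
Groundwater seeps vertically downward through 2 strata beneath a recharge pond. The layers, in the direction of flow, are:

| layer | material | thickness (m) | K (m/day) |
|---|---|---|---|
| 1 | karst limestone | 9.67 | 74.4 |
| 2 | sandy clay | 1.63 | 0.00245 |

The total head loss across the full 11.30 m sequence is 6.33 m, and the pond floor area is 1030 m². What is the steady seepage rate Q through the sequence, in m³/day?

9.80

Flow is perpendicular to layering, so the layers act in series and the equivalent K is the thickness-weighted harmonic mean.
Total thickness L = 9.67 + 1.63 = 11.30 m.
Σ(b_i/K_i) = 9.67/74.4 + 1.63/0.00245 = 665.4 d.
K_eq = L / Σ(b_i/K_i) = 11.30 / 665.4 = 0.01698 m/day.
Q = K_eq · A · (Δh/L) = 0.01698 × 1030 × (6.33/11.30) = 9.798 m³/day.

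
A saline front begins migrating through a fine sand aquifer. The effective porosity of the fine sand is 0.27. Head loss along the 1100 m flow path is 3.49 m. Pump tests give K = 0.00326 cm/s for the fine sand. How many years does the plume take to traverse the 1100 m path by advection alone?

Convert K: 0.00326 cm/s × 864 = 2.817 m/day.
Hydraulic gradient i = Δh / L = 3.49 / 1100 = 0.003173.
Darcy flux q = K · i = 2.817 × 0.003173 = 0.008936 m/day.
Seepage velocity v = q / n_e = 0.008936 / 0.27 = 0.03310 m/day.
Travel time t = L / v = 1100 / 0.03310 = 33235 days = 90.99 years.

91.0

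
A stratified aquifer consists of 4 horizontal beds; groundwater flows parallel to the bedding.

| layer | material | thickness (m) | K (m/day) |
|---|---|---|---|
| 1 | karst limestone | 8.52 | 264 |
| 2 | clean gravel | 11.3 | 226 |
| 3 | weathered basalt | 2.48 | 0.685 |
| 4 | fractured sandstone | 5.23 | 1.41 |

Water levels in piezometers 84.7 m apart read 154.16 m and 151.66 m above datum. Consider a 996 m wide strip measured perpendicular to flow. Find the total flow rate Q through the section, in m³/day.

141000

Flow is parallel to layering, so each bed carries its own Darcy discharge and the transmissivities add.
Σ(K_i·b_i) = 264×8.52 + 226×11.3 + 0.685×2.48 + 1.41×5.23 = 4812 m²/day.
Hydraulic gradient i = (154.16 − 151.66) / 84.7 = 2.5 / 84.7 = 0.02952.
Q = Σ(K_i·b_i) · W · i = 4812 × 996 × 0.02952 = 1.415e+05 m³/day.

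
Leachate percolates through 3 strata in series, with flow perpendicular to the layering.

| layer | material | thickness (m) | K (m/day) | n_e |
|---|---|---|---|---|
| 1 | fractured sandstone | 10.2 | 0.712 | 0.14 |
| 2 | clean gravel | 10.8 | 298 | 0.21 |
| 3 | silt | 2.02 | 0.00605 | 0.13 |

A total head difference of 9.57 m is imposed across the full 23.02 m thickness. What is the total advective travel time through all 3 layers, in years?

0.394

With flow normal to the layers, continuity requires the same specific discharge q through every layer.
Σ(b_i/K_i) = 10.2/0.712 + 10.8/298 + 2.02/0.00605 = 348.2 d.
q = Δh / Σ(b_i/K_i) = 9.57 / 348.2 = 0.02748 m/day.
In each layer the seepage velocity is v_i = q/n_i, so the layer transit time is t_i = b_i·n_i / q:
  layer 1 (fractured sandstone): t_1 = 10.2 × 0.14 / 0.02748 = 51.96 d
  layer 2 (clean gravel): t_2 = 10.8 × 0.21 / 0.02748 = 82.53 d
  layer 3 (silt): t_3 = 2.02 × 0.13 / 0.02748 = 9.556 d
Total t = Σ t_i = 144.1 days = 0.3944 years.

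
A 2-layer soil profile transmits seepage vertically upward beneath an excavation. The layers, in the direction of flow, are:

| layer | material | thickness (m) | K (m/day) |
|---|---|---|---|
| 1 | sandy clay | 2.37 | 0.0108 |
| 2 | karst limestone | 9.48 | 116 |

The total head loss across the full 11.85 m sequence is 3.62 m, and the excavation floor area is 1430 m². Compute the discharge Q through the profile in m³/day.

23.6

Flow is perpendicular to layering, so the layers act in series and the equivalent K is the thickness-weighted harmonic mean.
Total thickness L = 2.37 + 9.48 = 11.85 m.
Σ(b_i/K_i) = 2.37/0.0108 + 9.48/116 = 219.5 d.
K_eq = L / Σ(b_i/K_i) = 11.85 / 219.5 = 0.05398 m/day.
Q = K_eq · A · (Δh/L) = 0.05398 × 1430 × (3.62/11.85) = 23.58 m³/day.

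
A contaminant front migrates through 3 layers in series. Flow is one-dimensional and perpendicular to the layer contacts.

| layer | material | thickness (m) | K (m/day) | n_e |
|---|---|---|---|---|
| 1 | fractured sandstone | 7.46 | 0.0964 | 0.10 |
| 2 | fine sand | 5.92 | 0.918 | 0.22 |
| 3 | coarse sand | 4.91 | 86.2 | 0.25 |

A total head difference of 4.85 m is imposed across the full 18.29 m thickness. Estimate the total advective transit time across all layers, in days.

56.7

With flow normal to the layers, continuity requires the same specific discharge q through every layer.
Σ(b_i/K_i) = 7.46/0.0964 + 5.92/0.918 + 4.91/86.2 = 83.89 d.
q = Δh / Σ(b_i/K_i) = 4.85 / 83.89 = 0.05781 m/day.
In each layer the seepage velocity is v_i = q/n_i, so the layer transit time is t_i = b_i·n_i / q:
  layer 1 (fractured sandstone): t_1 = 7.46 × 0.10 / 0.05781 = 12.90 d
  layer 2 (fine sand): t_2 = 5.92 × 0.22 / 0.05781 = 22.53 d
  layer 3 (coarse sand): t_3 = 4.91 × 0.25 / 0.05781 = 21.23 d
Total t = Σ t_i = 56.66 days.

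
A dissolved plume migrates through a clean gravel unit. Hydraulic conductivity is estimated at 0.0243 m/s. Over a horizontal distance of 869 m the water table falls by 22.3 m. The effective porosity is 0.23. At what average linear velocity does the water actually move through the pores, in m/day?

Convert K: 0.0243 m/s × 86400 = 2100 m/day.
Hydraulic gradient i = Δh / L = 22.3 / 869 = 0.02566.
Darcy flux q = K · i = 2100 × 0.02566 = 53.88 m/day.
Seepage velocity v = q / n_e = 53.88 / 0.23 = 234.2 m/day.

234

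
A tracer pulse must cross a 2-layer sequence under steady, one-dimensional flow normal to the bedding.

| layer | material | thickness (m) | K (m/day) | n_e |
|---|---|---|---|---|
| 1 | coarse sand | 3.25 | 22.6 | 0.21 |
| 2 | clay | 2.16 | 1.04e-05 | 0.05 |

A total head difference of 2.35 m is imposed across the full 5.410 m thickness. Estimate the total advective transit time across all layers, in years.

With flow normal to the layers, continuity requires the same specific discharge q through every layer.
Σ(b_i/K_i) = 3.25/22.6 + 2.16/1.04e-05 = 2.077e+05 d.
q = Δh / Σ(b_i/K_i) = 2.35 / 2.077e+05 = 1.131e-05 m/day.
In each layer the seepage velocity is v_i = q/n_i, so the layer transit time is t_i = b_i·n_i / q:
  layer 1 (coarse sand): t_1 = 3.25 × 0.21 / 1.131e-05 = 60319 d
  layer 2 (clay): t_2 = 2.16 × 0.05 / 1.131e-05 = 9545 d
Total t = Σ t_i = 69864 days = 191.3 years.

191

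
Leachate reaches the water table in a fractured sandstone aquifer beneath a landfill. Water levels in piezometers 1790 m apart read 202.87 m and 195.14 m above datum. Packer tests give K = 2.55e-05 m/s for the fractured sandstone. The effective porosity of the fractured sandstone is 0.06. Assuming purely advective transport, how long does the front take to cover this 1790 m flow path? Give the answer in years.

Convert K: 2.55e-05 m/s × 86400 = 2.203 m/day.
Hydraulic gradient i = (202.87 − 195.14) / 1790 = 7.73 / 1790 = 0.004318.
Darcy flux q = K · i = 2.203 × 0.004318 = 0.009514 m/day.
Seepage velocity v = q / n_e = 0.009514 / 0.06 = 0.1586 m/day.
Travel time t = L / v = 1790 / 0.1586 = 11288 days = 30.91 years.

30.9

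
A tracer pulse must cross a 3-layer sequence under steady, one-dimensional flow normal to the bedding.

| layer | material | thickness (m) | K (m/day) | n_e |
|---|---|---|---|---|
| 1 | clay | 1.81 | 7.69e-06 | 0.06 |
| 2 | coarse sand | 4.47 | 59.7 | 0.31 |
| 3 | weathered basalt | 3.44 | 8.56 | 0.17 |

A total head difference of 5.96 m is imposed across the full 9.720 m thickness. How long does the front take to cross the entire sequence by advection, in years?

With flow normal to the layers, continuity requires the same specific discharge q through every layer.
Σ(b_i/K_i) = 1.81/7.69e-06 + 4.47/59.7 + 3.44/8.56 = 2.354e+05 d.
q = Δh / Σ(b_i/K_i) = 5.96 / 2.354e+05 = 2.532e-05 m/day.
In each layer the seepage velocity is v_i = q/n_i, so the layer transit time is t_i = b_i·n_i / q:
  layer 1 (clay): t_1 = 1.81 × 0.06 / 2.532e-05 = 4289 d
  layer 2 (coarse sand): t_2 = 4.47 × 0.31 / 2.532e-05 = 54724 d
  layer 3 (weathered basalt): t_3 = 3.44 × 0.17 / 2.532e-05 = 23095 d
Total t = Σ t_i = 82107 days = 224.8 years.

225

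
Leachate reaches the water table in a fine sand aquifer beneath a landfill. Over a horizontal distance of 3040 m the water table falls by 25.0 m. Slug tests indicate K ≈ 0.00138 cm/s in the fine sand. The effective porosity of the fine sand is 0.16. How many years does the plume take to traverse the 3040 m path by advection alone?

Convert K: 0.00138 cm/s × 864 = 1.192 m/day.
Hydraulic gradient i = Δh / L = 25.0 / 3040 = 0.008224.
Darcy flux q = K · i = 1.192 × 0.008224 = 0.009805 m/day.
Seepage velocity v = q / n_e = 0.009805 / 0.16 = 0.06128 m/day.
Travel time t = L / v = 3040 / 0.06128 = 49606 days = 135.8 years.

136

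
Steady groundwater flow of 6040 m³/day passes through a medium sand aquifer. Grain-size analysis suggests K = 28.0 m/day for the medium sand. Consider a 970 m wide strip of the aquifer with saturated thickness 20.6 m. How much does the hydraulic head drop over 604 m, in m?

6.52

Cross-sectional area A = 970 × 20.6 = 19982 m².
From Q = K·A·i, i = Q / (K·A) = 6040 / (28.00 × 19982) = 0.01080.
Head loss Δh = i · L = 0.01080 × 604 = 6.520 m.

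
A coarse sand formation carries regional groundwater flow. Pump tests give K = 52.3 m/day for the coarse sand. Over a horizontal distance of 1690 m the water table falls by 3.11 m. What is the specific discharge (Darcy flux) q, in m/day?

Hydraulic gradient i = Δh / L = 3.11 / 1690 = 0.001840.
Specific discharge q = K · i = 52.30 × 0.001840 = 0.09624 m/day.

0.0962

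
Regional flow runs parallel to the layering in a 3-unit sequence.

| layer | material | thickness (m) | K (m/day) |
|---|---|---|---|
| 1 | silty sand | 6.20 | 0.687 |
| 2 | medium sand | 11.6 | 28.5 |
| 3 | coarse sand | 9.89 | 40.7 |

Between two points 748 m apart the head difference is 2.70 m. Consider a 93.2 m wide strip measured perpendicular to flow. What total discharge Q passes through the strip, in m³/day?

Flow is parallel to layering, so each bed carries its own Darcy discharge and the transmissivities add.
Σ(K_i·b_i) = 0.687×6.20 + 28.5×11.6 + 40.7×9.89 = 737.4 m²/day.
Hydraulic gradient i = Δh / L = 2.70 / 748 = 0.003610.
Q = Σ(K_i·b_i) · W · i = 737.4 × 93.2 × 0.003610 = 248.1 m³/day.

248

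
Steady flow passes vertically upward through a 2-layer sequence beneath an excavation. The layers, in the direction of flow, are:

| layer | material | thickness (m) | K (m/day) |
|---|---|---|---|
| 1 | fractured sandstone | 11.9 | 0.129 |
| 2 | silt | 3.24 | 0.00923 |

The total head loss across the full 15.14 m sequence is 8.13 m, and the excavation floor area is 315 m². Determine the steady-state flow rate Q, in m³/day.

5.78

Flow is perpendicular to layering, so the layers act in series and the equivalent K is the thickness-weighted harmonic mean.
Total thickness L = 11.9 + 3.24 = 15.14 m.
Σ(b_i/K_i) = 11.9/0.129 + 3.24/0.00923 = 443.3 d.
K_eq = L / Σ(b_i/K_i) = 15.14 / 443.3 = 0.03415 m/day.
Q = K_eq · A · (Δh/L) = 0.03415 × 315 × (8.13/15.14) = 5.777 m³/day.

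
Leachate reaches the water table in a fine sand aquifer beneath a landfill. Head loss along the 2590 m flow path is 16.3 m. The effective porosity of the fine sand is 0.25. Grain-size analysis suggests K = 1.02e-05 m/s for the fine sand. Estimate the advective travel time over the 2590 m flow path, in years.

320

Convert K: 1.02e-05 m/s × 86400 = 0.8813 m/day.
Hydraulic gradient i = Δh / L = 16.3 / 2590 = 0.006293.
Darcy flux q = K · i = 0.8813 × 0.006293 = 0.005546 m/day.
Seepage velocity v = q / n_e = 0.005546 / 0.25 = 0.02219 m/day.
Travel time t = L / v = 2590 / 0.02219 = 1.167e+05 days = 319.6 years.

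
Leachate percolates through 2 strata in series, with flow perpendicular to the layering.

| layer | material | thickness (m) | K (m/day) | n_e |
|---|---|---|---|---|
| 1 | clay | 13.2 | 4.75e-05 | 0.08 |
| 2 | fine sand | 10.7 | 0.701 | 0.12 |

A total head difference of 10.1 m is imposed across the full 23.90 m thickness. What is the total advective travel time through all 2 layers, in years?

With flow normal to the layers, continuity requires the same specific discharge q through every layer.
Σ(b_i/K_i) = 13.2/4.75e-05 + 10.7/0.701 = 2.779e+05 d.
q = Δh / Σ(b_i/K_i) = 10.1 / 2.779e+05 = 3.634e-05 m/day.
In each layer the seepage velocity is v_i = q/n_i, so the layer transit time is t_i = b_i·n_i / q:
  layer 1 (clay): t_1 = 13.2 × 0.08 / 3.634e-05 = 29057 d
  layer 2 (fine sand): t_2 = 10.7 × 0.12 / 3.634e-05 = 35330 d
Total t = Σ t_i = 64387 days = 176.3 years.

176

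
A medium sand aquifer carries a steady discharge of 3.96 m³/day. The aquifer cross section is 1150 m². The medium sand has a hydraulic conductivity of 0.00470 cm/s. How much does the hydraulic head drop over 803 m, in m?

0.681

Convert K: 0.00470 cm/s × 864 = 4.061 m/day.
From Q = K·A·i, i = Q / (K·A) = 3.96 / (4.061 × 1150) = 0.0008480.
Head loss Δh = i · L = 0.0008480 × 803 = 0.6809 m.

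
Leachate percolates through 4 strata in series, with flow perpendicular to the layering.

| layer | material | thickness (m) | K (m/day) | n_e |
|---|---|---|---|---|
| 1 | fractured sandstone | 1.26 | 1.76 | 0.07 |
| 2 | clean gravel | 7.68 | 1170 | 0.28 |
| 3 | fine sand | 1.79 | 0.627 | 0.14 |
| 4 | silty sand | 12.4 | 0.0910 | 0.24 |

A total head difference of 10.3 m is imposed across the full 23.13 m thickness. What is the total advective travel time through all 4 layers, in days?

74.2

With flow normal to the layers, continuity requires the same specific discharge q through every layer.
Σ(b_i/K_i) = 1.26/1.76 + 7.68/1170 + 1.79/0.627 + 12.4/0.0910 = 139.8 d.
q = Δh / Σ(b_i/K_i) = 10.3 / 139.8 = 0.07366 m/day.
In each layer the seepage velocity is v_i = q/n_i, so the layer transit time is t_i = b_i·n_i / q:
  layer 1 (fractured sandstone): t_1 = 1.26 × 0.07 / 0.07366 = 1.197 d
  layer 2 (clean gravel): t_2 = 7.68 × 0.28 / 0.07366 = 29.20 d
  layer 3 (fine sand): t_3 = 1.79 × 0.14 / 0.07366 = 3.402 d
  layer 4 (silty sand): t_4 = 12.4 × 0.24 / 0.07366 = 40.40 d
Total t = Σ t_i = 74.20 days.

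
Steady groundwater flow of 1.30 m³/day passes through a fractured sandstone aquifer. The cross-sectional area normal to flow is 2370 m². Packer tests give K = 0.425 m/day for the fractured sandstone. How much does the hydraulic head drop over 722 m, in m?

0.932

From Q = K·A·i, i = Q / (K·A) = 1.30 / (0.4250 × 2370) = 0.001291.
Head loss Δh = i · L = 0.001291 × 722 = 0.9318 m.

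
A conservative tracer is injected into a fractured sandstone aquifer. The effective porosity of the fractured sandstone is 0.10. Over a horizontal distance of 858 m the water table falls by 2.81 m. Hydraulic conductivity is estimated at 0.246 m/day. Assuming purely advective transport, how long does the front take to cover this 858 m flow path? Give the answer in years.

292

Hydraulic gradient i = Δh / L = 2.81 / 858 = 0.003275.
Darcy flux q = K · i = 0.2460 × 0.003275 = 0.0008057 m/day.
Seepage velocity v = q / n_e = 0.0008057 / 0.10 = 0.008057 m/day.
Travel time t = L / v = 858 / 0.008057 = 1.065e+05 days = 291.6 years.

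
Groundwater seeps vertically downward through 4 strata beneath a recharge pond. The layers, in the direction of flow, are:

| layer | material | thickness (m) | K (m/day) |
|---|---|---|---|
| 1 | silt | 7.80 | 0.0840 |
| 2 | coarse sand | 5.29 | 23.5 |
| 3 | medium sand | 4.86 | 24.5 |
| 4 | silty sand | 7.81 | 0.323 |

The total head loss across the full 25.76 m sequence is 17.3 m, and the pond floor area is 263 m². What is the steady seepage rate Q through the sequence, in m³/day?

38.7

Flow is perpendicular to layering, so the layers act in series and the equivalent K is the thickness-weighted harmonic mean.
Total thickness L = 7.80 + 5.29 + 4.86 + 7.81 = 25.76 m.
Σ(b_i/K_i) = 7.80/0.0840 + 5.29/23.5 + 4.86/24.5 + 7.81/0.323 = 117.5 d.
K_eq = L / Σ(b_i/K_i) = 25.76 / 117.5 = 0.2193 m/day.
Q = K_eq · A · (Δh/L) = 0.2193 × 263 × (17.3/25.76) = 38.74 m³/day.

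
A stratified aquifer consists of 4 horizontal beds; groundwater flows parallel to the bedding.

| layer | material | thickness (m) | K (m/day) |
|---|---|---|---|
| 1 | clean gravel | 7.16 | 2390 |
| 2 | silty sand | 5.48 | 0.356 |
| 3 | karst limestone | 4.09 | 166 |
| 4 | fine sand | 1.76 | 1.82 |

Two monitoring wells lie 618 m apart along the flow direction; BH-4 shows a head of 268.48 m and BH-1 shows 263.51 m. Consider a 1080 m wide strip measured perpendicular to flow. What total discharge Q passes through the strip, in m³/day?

Flow is parallel to layering, so each bed carries its own Darcy discharge and the transmissivities add.
Σ(K_i·b_i) = 2390×7.16 + 0.356×5.48 + 166×4.09 + 1.82×1.76 = 17796 m²/day.
Hydraulic gradient i = (268.48 − 263.51) / 618 = 4.97 / 618 = 0.008042.
Q = Σ(K_i·b_i) · W · i = 17796 × 1080 × 0.008042 = 1.546e+05 m³/day.

155000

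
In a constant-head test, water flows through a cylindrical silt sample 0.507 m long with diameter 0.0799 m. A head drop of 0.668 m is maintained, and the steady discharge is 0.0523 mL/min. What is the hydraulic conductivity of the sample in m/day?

0.0114

Cross-sectional area A = π·(d/2)² = π × (0.0799/2)² = 0.005014 m².
Convert discharge: 0.0523 mL/min = 8.717e-10 m³/s.
Darcy's law rearranged: K = Q·L / (A·Δh) = 8.717e-10 × 0.507 / (0.005014 × 0.668) = 1.319e-07 m/s = 0.01140 m/day.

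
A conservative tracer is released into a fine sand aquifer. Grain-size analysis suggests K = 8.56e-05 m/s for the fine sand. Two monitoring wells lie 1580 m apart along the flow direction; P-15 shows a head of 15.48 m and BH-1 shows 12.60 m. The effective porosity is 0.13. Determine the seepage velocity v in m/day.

0.104

Convert K: 8.56e-05 m/s × 86400 = 7.396 m/day.
Hydraulic gradient i = (15.48 − 12.60) / 1580 = 2.88 / 1580 = 0.001823.
Darcy flux q = K · i = 7.396 × 0.001823 = 0.01348 m/day.
Seepage velocity v = q / n_e = 0.01348 / 0.13 = 0.1037 m/day.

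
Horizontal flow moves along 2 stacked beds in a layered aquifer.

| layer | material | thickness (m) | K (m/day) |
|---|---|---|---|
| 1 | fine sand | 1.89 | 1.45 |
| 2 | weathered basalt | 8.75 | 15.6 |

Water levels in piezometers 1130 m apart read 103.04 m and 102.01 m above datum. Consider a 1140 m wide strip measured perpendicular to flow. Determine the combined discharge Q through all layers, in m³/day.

Flow is parallel to layering, so each bed carries its own Darcy discharge and the transmissivities add.
Σ(K_i·b_i) = 1.45×1.89 + 15.6×8.75 = 139.2 m²/day.
Hydraulic gradient i = (103.04 − 102.01) / 1130 = 1.03 / 1130 = 0.0009115.
Q = Σ(K_i·b_i) · W · i = 139.2 × 1140 × 0.0009115 = 144.7 m³/day.

145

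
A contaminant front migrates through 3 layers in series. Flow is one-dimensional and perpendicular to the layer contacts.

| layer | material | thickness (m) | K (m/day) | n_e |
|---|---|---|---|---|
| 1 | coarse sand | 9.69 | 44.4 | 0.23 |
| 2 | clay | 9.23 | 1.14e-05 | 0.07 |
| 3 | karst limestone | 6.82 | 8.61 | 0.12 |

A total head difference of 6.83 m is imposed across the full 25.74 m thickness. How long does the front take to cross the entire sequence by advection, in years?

1200

With flow normal to the layers, continuity requires the same specific discharge q through every layer.
Σ(b_i/K_i) = 9.69/44.4 + 9.23/1.14e-05 + 6.82/8.61 = 8.097e+05 d.
q = Δh / Σ(b_i/K_i) = 6.83 / 8.097e+05 = 8.436e-06 m/day.
In each layer the seepage velocity is v_i = q/n_i, so the layer transit time is t_i = b_i·n_i / q:
  layer 1 (coarse sand): t_1 = 9.69 × 0.23 / 8.436e-06 = 2.642e+05 d
  layer 2 (clay): t_2 = 9.23 × 0.07 / 8.436e-06 = 76591 d
  layer 3 (karst limestone): t_3 = 6.82 × 0.12 / 8.436e-06 = 97016 d
Total t = Σ t_i = 4.378e+05 days = 1199 years.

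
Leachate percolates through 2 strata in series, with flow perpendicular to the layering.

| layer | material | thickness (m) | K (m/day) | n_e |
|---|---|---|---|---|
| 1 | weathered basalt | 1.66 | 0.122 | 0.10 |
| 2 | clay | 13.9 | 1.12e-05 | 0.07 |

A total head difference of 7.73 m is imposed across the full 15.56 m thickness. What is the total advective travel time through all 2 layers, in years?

501

With flow normal to the layers, continuity requires the same specific discharge q through every layer.
Σ(b_i/K_i) = 1.66/0.122 + 13.9/1.12e-05 = 1.241e+06 d.
q = Δh / Σ(b_i/K_i) = 7.73 / 1.241e+06 = 6.228e-06 m/day.
In each layer the seepage velocity is v_i = q/n_i, so the layer transit time is t_i = b_i·n_i / q:
  layer 1 (weathered basalt): t_1 = 1.66 × 0.10 / 6.228e-06 = 26652 d
  layer 2 (clay): t_2 = 13.9 × 0.07 / 6.228e-06 = 1.562e+05 d
Total t = Σ t_i = 1.829e+05 days = 500.7 years.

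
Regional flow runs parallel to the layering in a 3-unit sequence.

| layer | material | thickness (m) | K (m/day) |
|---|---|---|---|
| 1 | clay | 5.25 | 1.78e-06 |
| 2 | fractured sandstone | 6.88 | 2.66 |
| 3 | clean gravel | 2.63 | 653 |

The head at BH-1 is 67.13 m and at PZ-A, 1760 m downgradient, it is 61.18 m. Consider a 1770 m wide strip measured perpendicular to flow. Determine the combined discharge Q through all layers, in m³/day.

Flow is parallel to layering, so each bed carries its own Darcy discharge and the transmissivities add.
Σ(K_i·b_i) = 1.78e-06×5.25 + 2.66×6.88 + 653×2.63 = 1736 m²/day.
Hydraulic gradient i = (67.13 − 61.18) / 1760 = 5.95 / 1760 = 0.003381.
Q = Σ(K_i·b_i) · W · i = 1736 × 1770 × 0.003381 = 10386 m³/day.

10400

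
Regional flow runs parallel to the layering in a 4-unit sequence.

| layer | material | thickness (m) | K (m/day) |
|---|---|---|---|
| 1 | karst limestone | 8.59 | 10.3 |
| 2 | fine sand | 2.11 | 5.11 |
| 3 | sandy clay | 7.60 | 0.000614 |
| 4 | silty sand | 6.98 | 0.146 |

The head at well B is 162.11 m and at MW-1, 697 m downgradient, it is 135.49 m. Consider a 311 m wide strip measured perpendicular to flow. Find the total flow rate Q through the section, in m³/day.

Flow is parallel to layering, so each bed carries its own Darcy discharge and the transmissivities add.
Σ(K_i·b_i) = 10.3×8.59 + 5.11×2.11 + 0.000614×7.60 + 0.146×6.98 = 100.3 m²/day.
Hydraulic gradient i = (162.11 − 135.49) / 697 = 26.62 / 697 = 0.03819.
Q = Σ(K_i·b_i) · W · i = 100.3 × 311 × 0.03819 = 1191 m³/day.

1190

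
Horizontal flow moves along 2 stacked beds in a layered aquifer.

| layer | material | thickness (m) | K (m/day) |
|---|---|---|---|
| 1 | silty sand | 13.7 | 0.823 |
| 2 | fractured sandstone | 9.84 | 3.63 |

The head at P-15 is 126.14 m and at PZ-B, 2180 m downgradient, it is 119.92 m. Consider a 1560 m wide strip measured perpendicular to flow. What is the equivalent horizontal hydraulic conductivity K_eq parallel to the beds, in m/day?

2.00

Flow is parallel to layering, so each bed carries its own Darcy discharge and the transmissivities add.
Σ(K_i·b_i) = 0.823×13.7 + 3.63×9.84 = 46.99 m²/day.
Total thickness b = 23.54 m, so K_eq = Σ(K_i·b_i)/b = 1.996 m/day.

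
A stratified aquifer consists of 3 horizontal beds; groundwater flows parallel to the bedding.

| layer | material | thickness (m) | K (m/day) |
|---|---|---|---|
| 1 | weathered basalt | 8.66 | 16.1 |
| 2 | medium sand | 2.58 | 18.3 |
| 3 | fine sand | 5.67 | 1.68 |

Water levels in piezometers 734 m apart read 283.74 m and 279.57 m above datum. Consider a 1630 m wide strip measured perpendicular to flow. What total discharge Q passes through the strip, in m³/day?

1820

Flow is parallel to layering, so each bed carries its own Darcy discharge and the transmissivities add.
Σ(K_i·b_i) = 16.1×8.66 + 18.3×2.58 + 1.68×5.67 = 196.2 m²/day.
Hydraulic gradient i = (283.74 − 279.57) / 734 = 4.17 / 734 = 0.005681.
Q = Σ(K_i·b_i) · W · i = 196.2 × 1630 × 0.005681 = 1817 m³/day.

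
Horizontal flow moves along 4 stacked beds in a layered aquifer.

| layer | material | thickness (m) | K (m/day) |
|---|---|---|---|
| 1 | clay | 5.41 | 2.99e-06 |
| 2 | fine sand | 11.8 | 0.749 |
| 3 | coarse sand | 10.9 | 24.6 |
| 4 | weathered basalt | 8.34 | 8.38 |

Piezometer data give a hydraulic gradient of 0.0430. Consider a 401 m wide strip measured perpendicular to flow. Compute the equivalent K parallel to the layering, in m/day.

Flow is parallel to layering, so each bed carries its own Darcy discharge and the transmissivities add.
Σ(K_i·b_i) = 2.99e-06×5.41 + 0.749×11.8 + 24.6×10.9 + 8.38×8.34 = 346.9 m²/day.
Total thickness b = 36.45 m, so K_eq = Σ(K_i·b_i)/b = 9.516 m/day.

9.52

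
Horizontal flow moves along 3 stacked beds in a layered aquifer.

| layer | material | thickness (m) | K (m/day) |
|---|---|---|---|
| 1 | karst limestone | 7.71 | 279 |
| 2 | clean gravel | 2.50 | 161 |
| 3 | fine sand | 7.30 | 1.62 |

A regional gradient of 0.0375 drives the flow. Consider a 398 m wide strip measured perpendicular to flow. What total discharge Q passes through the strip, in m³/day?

Flow is parallel to layering, so each bed carries its own Darcy discharge and the transmissivities add.
Σ(K_i·b_i) = 279×7.71 + 161×2.50 + 1.62×7.30 = 2565 m²/day.
Hydraulic gradient i = 0.0375.
Q = Σ(K_i·b_i) · W · i = 2565 × 398 × 0.03750 = 38289 m³/day.

38300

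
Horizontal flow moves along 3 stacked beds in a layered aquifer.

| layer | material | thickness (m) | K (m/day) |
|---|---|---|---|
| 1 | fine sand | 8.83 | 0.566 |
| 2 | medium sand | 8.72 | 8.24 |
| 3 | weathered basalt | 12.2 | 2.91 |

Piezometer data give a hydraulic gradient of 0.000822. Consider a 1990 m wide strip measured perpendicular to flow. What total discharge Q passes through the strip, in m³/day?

184

Flow is parallel to layering, so each bed carries its own Darcy discharge and the transmissivities add.
Σ(K_i·b_i) = 0.566×8.83 + 8.24×8.72 + 2.91×12.2 = 112.4 m²/day.
Hydraulic gradient i = 0.000822.
Q = Σ(K_i·b_i) · W · i = 112.4 × 1990 × 0.0008220 = 183.8 m³/day.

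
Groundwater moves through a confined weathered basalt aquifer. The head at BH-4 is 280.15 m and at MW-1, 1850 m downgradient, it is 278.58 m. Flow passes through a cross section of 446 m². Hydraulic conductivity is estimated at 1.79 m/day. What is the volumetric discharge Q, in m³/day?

0.678

Hydraulic gradient i = (280.15 − 278.58) / 1850 = 1.57 / 1850 = 0.0008486.
Darcy's law: Q = K · A · i = 1.790 × 446.0 × 0.0008486 = 0.6775 m³/day.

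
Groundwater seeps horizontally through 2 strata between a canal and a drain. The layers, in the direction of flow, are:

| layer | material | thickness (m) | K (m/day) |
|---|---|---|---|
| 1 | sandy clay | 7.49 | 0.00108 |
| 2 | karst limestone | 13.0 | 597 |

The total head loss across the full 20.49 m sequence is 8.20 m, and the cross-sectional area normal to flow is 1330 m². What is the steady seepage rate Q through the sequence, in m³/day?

Flow is perpendicular to layering, so the layers act in series and the equivalent K is the thickness-weighted harmonic mean.
Total thickness L = 7.49 + 13.0 = 20.49 m.
Σ(b_i/K_i) = 7.49/0.00108 + 13.0/597 = 6935 d.
K_eq = L / Σ(b_i/K_i) = 20.49 / 6935 = 0.002954 m/day.
Q = K_eq · A · (Δh/L) = 0.002954 × 1330 × (8.20/20.49) = 1.573 m³/day.

1.57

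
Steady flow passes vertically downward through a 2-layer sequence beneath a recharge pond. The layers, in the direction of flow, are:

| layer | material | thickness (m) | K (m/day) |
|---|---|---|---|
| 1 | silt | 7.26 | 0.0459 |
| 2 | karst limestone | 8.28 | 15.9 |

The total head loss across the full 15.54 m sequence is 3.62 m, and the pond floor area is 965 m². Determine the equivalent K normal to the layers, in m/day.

0.0979

Flow is perpendicular to layering, so the layers act in series and the equivalent K is the thickness-weighted harmonic mean.
Total thickness L = 7.26 + 8.28 = 15.54 m.
Σ(b_i/K_i) = 7.26/0.0459 + 8.28/15.9 = 158.7 d.
K_eq = L / Σ(b_i/K_i) = 15.54 / 158.7 = 0.09793 m/day.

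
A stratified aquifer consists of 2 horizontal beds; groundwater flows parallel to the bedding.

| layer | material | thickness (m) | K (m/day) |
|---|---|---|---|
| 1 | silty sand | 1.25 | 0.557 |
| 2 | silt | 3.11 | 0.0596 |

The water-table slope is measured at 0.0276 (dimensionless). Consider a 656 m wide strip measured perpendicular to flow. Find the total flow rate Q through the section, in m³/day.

Flow is parallel to layering, so each bed carries its own Darcy discharge and the transmissivities add.
Σ(K_i·b_i) = 0.557×1.25 + 0.0596×3.11 = 0.8816 m²/day.
Hydraulic gradient i = 0.0276.
Q = Σ(K_i·b_i) · W · i = 0.8816 × 656 × 0.02760 = 15.96 m³/day.

16.0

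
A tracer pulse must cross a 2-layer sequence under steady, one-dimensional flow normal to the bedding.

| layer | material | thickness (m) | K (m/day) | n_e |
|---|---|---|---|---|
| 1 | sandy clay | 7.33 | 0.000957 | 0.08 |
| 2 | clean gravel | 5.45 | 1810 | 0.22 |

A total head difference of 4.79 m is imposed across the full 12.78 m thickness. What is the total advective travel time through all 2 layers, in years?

7.82

With flow normal to the layers, continuity requires the same specific discharge q through every layer.
Σ(b_i/K_i) = 7.33/0.000957 + 5.45/1810 = 7659 d.
q = Δh / Σ(b_i/K_i) = 4.79 / 7659 = 0.0006254 m/day.
In each layer the seepage velocity is v_i = q/n_i, so the layer transit time is t_i = b_i·n_i / q:
  layer 1 (sandy clay): t_1 = 7.33 × 0.08 / 0.0006254 = 937.7 d
  layer 2 (clean gravel): t_2 = 5.45 × 0.22 / 0.0006254 = 1917 d
Total t = Σ t_i = 2855 days = 7.816 years.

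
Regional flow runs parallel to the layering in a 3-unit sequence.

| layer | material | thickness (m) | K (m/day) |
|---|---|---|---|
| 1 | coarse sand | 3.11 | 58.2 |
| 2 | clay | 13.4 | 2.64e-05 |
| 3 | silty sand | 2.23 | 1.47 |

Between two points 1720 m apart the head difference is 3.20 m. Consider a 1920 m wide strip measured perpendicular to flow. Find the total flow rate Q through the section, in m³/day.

Flow is parallel to layering, so each bed carries its own Darcy discharge and the transmissivities add.
Σ(K_i·b_i) = 58.2×3.11 + 2.64e-05×13.4 + 1.47×2.23 = 184.3 m²/day.
Hydraulic gradient i = Δh / L = 3.20 / 1720 = 0.001860.
Q = Σ(K_i·b_i) · W · i = 184.3 × 1920 × 0.001860 = 658.3 m³/day.

658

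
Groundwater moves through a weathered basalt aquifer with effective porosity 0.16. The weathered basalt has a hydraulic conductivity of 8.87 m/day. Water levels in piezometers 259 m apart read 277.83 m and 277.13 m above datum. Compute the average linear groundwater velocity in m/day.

0.150

Hydraulic gradient i = (277.83 − 277.13) / 259 = 0.7 / 259 = 0.002703.
Darcy flux q = K · i = 8.870 × 0.002703 = 0.02397 m/day.
Seepage velocity v = q / n_e = 0.02397 / 0.16 = 0.1498 m/day.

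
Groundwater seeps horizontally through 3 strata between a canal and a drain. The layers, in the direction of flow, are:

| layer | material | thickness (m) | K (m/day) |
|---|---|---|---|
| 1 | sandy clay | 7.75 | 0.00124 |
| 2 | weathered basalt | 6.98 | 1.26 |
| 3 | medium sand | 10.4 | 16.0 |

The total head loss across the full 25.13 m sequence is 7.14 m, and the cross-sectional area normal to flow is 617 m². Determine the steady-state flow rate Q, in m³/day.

0.704

Flow is perpendicular to layering, so the layers act in series and the equivalent K is the thickness-weighted harmonic mean.
Total thickness L = 7.75 + 6.98 + 10.4 = 25.13 m.
Σ(b_i/K_i) = 7.75/0.00124 + 6.98/1.26 + 10.4/16.0 = 6256 d.
K_eq = L / Σ(b_i/K_i) = 25.13 / 6256 = 0.004017 m/day.
Q = K_eq · A · (Δh/L) = 0.004017 × 617 × (7.14/25.13) = 0.7042 m³/day.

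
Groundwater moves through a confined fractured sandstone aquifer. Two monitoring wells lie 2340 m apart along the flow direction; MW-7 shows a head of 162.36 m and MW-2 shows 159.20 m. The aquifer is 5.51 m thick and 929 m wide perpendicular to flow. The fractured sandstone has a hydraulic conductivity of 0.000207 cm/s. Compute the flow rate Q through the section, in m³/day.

1.24

Convert K: 0.000207 cm/s × 864 = 0.1788 m/day.
Cross-sectional area A = 929 × 5.51 = 5119 m².
Hydraulic gradient i = (162.36 − 159.20) / 2340 = 3.16 / 2340 = 0.001350.
Darcy's law: Q = K · A · i = 0.1788 × 5119 × 0.001350 = 1.236 m³/day.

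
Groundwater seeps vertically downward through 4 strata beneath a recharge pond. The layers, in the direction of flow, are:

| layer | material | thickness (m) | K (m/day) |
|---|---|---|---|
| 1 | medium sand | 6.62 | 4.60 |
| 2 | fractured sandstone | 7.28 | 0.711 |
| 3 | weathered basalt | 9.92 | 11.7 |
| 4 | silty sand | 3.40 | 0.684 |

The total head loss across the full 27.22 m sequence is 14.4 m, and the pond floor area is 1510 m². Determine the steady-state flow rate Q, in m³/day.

Flow is perpendicular to layering, so the layers act in series and the equivalent K is the thickness-weighted harmonic mean.
Total thickness L = 6.62 + 7.28 + 9.92 + 3.40 = 27.22 m.
Σ(b_i/K_i) = 6.62/4.60 + 7.28/0.711 + 9.92/11.7 + 3.40/0.684 = 17.50 d.
K_eq = L / Σ(b_i/K_i) = 27.22 / 17.50 = 1.556 m/day.
Q = K_eq · A · (Δh/L) = 1.556 × 1510 × (14.4/27.22) = 1243 m³/day.

1240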